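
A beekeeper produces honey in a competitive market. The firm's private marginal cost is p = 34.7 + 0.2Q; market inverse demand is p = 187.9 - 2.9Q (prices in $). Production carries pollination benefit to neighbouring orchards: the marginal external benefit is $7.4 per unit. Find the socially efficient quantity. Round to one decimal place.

Social marginal cost = private MC − MEB = 27.3 + 0.2Q.
Set SMC = demand: 27.3 + 0.2Q = 187.9 - 2.9Q → Q* = 51.8065.

Q* = 51.8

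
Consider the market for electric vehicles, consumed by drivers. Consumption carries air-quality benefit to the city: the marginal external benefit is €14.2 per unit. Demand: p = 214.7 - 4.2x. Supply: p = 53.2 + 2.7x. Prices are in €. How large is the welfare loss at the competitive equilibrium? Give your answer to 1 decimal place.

DWL = €14.6

Market equilibrium (private): 53.2 + 2.7x = 214.7 - 4.2x → x_m = 23.4058.
Social marginal benefit = demand + MEB = 228.9 - 4.2x.
Set SMB = MC: 228.9 - 4.2x = 53.2 + 2.7x → x* = 25.4638.
Between x* and x_m the wedge SMB − MC runs linearly from 0 to MEB(x_m), so the loss is a triangle.
DWL = ½ × 2.0580 × 14.2000 = 14.6118.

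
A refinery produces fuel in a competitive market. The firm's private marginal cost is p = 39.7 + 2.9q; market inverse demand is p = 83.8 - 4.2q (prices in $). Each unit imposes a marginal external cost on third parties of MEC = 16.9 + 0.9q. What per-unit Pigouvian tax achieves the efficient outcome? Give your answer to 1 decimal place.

tax = $20.0 per unit

Social marginal cost = private MC + MEC = 56.6 + 3.8q.
Set SMC = demand: 56.6 + 3.8q = 83.8 - 4.2q → q* = 3.4000.
The Pigouvian tax equals MEC at q*: 16.9 + 0.9×3.4000 = 19.9600.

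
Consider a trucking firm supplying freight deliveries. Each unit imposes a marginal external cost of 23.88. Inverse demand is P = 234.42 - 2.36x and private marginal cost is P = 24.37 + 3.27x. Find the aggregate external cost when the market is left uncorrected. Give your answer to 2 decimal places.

Market equilibrium (private): 24.37 + 3.27x = 234.42 - 2.36x → x_m = 37.3091.
Total external cost = MEC × x_m = 23.88 × 37.3091 = 890.9413.

890.94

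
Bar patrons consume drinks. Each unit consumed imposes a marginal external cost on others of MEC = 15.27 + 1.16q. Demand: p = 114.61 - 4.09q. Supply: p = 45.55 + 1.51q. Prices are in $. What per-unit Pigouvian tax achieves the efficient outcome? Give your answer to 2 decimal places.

Social marginal benefit = demand − MEC = 99.34 - 5.25q.
Set SMB = MC: 99.34 - 5.25q = 45.55 + 1.51q → q* = 7.9571.
The Pigouvian tax equals MEC at q*: 15.27 + 1.16×7.9571 = 24.5002.

tax = $24.50 per unit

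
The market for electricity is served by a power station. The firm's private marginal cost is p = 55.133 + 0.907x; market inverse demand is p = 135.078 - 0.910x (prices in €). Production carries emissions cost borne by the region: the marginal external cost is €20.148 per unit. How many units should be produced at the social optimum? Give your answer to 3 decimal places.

Social marginal cost = private MC + MEC = 75.281 + 0.907x.
Set SMC = demand: 75.281 + 0.907x = 135.078 - 0.910x → x* = 32.9097.

x* = 32.910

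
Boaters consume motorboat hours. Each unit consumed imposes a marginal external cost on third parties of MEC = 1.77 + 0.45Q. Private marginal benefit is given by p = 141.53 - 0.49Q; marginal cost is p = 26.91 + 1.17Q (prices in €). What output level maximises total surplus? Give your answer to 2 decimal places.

Social marginal benefit = demand − MEC = 139.76 - 0.94Q.
Set SMB = MC: 139.76 - 0.94Q = 26.91 + 1.17Q → Q* = 53.4834.

Q* = 53.48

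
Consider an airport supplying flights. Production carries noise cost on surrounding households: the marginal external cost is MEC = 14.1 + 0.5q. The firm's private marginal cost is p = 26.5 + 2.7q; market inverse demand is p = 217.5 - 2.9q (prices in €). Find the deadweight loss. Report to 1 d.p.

DWL = €79.6

Market equilibrium (private): 26.5 + 2.7q = 217.5 - 2.9q → q_m = 34.1071.
Social marginal cost = private MC + MEC = 40.6 + 3.2q.
Set SMC = demand: 40.6 + 3.2q = 217.5 - 2.9q → q* = 29.0000.
The welfare-loss triangle has base |q_m − q*| and height MEC(q_m) (the vertical gap between SMC and demand is zero at q* and MEC at q_m).
DWL = ½ × 5.1071 × 31.1536 = 79.5523.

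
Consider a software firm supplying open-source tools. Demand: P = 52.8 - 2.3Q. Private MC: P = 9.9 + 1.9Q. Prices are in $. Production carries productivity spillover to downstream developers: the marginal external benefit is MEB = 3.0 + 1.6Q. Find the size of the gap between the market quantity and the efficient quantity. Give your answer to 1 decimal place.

Market equilibrium (private): 9.9 + 1.9Q = 52.8 - 2.3Q → Q_m = 10.2143.
Social marginal cost = private MC − MEB = 6.9 + 0.3Q.
Set SMC = demand: 6.9 + 0.3Q = 52.8 - 2.3Q → Q* = 17.6538.
Gap = |10.2143 − 17.6538| = 7.4395.

7.4 units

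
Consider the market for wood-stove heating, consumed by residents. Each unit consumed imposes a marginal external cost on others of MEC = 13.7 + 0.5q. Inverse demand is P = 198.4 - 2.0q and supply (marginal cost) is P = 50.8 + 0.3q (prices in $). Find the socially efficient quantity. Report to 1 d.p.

Social marginal benefit = demand − MEC = 184.7 - 2.5q.
Set SMB = MC: 184.7 - 2.5q = 50.8 + 0.3q → q* = 47.8214.

q* = 47.8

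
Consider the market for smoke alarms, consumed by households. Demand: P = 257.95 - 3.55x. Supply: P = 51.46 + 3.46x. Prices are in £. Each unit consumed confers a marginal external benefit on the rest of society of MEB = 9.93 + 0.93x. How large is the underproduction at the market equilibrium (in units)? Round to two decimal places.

6.14 units

Market equilibrium (private): 51.46 + 3.46x = 257.95 - 3.55x → x_m = 29.4565.
Social marginal benefit = demand + MEB = 267.88 - 2.62x.
Set SMB = MC: 267.88 - 2.62x = 51.46 + 3.46x → x* = 35.5954.
Gap = |29.4565 − 35.5954| = 6.1389.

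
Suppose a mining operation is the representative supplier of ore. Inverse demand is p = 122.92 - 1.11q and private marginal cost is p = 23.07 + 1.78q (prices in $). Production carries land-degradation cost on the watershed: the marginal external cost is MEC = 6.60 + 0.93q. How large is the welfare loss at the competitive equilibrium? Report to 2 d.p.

Market equilibrium (private): 23.07 + 1.78q = 122.92 - 1.11q → q_m = 34.5502.
Social marginal cost = private MC + MEC = 29.67 + 2.71q.
Set SMC = demand: 29.67 + 2.71q = 122.92 - 1.11q → q* = 24.4110.
The loss is the area between SMC and demand from q* to q_m; with linear curves that's a triangle of height MEC(q_m).
DWL = ½ × 10.1392 × 38.7317 = 196.3542.

DWL = $196.35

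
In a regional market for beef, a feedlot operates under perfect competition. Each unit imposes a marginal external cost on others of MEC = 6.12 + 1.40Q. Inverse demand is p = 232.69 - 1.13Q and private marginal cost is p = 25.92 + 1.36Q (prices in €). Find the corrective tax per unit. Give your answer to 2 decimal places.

tax = €78.33 per unit

Social marginal cost = private MC + MEC = 32.04 + 2.76Q.
Set SMC = demand: 32.04 + 2.76Q = 232.69 - 1.13Q → Q* = 51.5810.
The Pigouvian tax equals MEC at Q*: 6.12 + 1.40×51.5810 = 78.3334.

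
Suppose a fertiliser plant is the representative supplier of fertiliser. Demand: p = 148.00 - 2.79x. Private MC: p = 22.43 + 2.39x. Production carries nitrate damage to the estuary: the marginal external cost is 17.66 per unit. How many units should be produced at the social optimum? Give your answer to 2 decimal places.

x* = 20.83

Social marginal cost = private MC + MEC = 40.09 + 2.39x.
Set SMC = demand: 40.09 + 2.39x = 148.00 - 2.79x → x* = 20.8320.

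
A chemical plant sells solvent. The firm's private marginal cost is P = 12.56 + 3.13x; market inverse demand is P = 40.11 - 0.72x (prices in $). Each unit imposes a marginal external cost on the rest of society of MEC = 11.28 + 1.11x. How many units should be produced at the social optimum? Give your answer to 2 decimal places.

x* = 3.28

Social marginal cost = private MC + MEC = 23.84 + 4.24x.
Set SMC = demand: 23.84 + 4.24x = 40.11 - 0.72x → x* = 3.2802.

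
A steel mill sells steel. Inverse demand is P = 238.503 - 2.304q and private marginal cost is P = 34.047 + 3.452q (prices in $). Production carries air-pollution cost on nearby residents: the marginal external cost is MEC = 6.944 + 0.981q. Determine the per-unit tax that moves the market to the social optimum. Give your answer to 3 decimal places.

Social marginal cost = private MC + MEC = 40.991 + 4.433q.
Set SMC = demand: 40.991 + 4.433q = 238.503 - 2.304q → q* = 29.3175.
The Pigouvian tax equals MEC at q*: 6.944 + 0.981×29.3175 = 35.7045.

tax = $35.704 per unit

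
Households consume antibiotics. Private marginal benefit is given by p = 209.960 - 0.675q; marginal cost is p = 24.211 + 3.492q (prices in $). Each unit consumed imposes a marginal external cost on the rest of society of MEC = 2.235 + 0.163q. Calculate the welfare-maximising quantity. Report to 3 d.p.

Social marginal benefit = demand − MEC = 207.725 - 0.838q.
Set SMB = MC: 207.725 - 0.838q = 24.211 + 3.492q → q* = 42.3820.

q* = 42.382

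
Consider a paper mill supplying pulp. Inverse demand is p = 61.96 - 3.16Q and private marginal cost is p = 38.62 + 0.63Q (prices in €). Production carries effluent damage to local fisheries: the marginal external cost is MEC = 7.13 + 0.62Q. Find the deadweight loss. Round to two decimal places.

Market equilibrium (private): 38.62 + 0.63Q = 61.96 - 3.16Q → Q_m = 6.1583.
Social marginal cost = private MC + MEC = 45.75 + 1.25Q.
Set SMC = demand: 45.75 + 1.25Q = 61.96 - 3.16Q → Q* = 3.6757.
The loss is the area between SMC and demand from Q* to Q_m; with linear curves that's a triangle of height MEC(Q_m).
DWL = ½ × 2.4826 × 10.9482 = 13.5900.

DWL = €13.59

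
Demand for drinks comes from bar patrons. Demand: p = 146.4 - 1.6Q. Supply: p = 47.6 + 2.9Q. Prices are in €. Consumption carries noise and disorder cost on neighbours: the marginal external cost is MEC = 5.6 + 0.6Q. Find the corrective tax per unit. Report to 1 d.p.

Social marginal benefit = demand − MEC = 140.8 - 2.2Q.
Set SMB = MC: 140.8 - 2.2Q = 47.6 + 2.9Q → Q* = 18.2745.
The Pigouvian tax equals MEC at Q*: 5.6 + 0.6×18.2745 = 16.5647.

tax = €16.6 per unit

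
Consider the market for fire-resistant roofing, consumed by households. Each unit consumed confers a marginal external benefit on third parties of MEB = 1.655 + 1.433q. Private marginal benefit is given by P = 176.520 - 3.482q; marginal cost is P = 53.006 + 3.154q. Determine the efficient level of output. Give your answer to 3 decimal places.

q* = 24.057

Social marginal benefit = demand + MEB = 178.175 - 2.049q.
Set SMB = MC: 178.175 - 2.049q = 53.006 + 3.154q → q* = 24.0571.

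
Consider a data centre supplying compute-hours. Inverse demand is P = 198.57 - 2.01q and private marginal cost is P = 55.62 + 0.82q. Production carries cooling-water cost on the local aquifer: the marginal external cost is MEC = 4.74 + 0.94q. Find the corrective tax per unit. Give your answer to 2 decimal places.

tax = 39.20 per unit

Social marginal cost = private MC + MEC = 60.36 + 1.76q.
Set SMC = demand: 60.36 + 1.76q = 198.57 - 2.01q → q* = 36.6605.
The Pigouvian tax equals MEC at q*: 4.74 + 0.94×36.6605 = 39.2009.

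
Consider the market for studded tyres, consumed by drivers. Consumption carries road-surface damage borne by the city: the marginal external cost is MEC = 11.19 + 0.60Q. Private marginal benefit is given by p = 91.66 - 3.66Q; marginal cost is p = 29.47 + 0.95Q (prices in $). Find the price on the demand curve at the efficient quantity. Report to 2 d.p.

P = $55.83

Social marginal benefit = demand − MEC = 80.47 - 4.26Q.
Set SMB = MC: 80.47 - 4.26Q = 29.47 + 0.95Q → Q* = 9.7889.
Consumer price on the demand curve at Q*: 91.66 − 3.66×9.7889 = 55.8326.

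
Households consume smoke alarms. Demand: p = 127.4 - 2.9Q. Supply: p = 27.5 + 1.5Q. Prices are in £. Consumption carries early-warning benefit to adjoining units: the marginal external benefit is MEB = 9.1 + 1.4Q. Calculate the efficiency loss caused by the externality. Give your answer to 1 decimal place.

Market equilibrium (private): 27.5 + 1.5Q = 127.4 - 2.9Q → Q_m = 22.7045.
Social marginal benefit = demand + MEB = 136.5 - 1.5Q.
Set SMB = MC: 136.5 - 1.5Q = 27.5 + 1.5Q → Q* = 36.3333.
Height of the DWL triangle at Q_m is SMB(Q_m) − MC(Q_m) = MEB(Q_m) = 40.8864.
DWL = ½ × 13.6288 × 40.8864 = 278.6163.

DWL = £278.6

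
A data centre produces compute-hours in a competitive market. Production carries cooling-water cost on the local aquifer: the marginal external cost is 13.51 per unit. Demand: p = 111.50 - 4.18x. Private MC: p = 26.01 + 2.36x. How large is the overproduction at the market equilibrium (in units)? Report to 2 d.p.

2.07 units

Market equilibrium (private): 26.01 + 2.36x = 111.50 - 4.18x → x_m = 13.0719.
Social marginal cost = private MC + MEC = 39.52 + 2.36x.
Set SMC = demand: 39.52 + 2.36x = 111.50 - 4.18x → x* = 11.0061.
Gap = |13.0719 − 11.0061| = 2.0658.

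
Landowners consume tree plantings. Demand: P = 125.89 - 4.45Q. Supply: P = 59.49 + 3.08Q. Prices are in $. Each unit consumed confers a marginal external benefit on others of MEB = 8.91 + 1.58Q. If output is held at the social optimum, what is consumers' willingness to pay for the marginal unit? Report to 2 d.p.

P = $69.57

Social marginal benefit = demand + MEB = 134.80 - 2.87Q.
Set SMB = MC: 134.80 - 2.87Q = 59.49 + 3.08Q → Q* = 12.6571.
Consumer price on the demand curve at Q*: 125.89 − 4.45×12.6571 = 69.5659.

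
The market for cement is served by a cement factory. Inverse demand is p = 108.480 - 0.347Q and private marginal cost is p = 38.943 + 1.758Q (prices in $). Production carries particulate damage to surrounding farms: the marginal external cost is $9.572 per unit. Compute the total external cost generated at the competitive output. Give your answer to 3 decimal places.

$316.203

Market equilibrium (private): 38.943 + 1.758Q = 108.480 - 0.347Q → Q_m = 33.0342.
Total external cost = MEC × Q_m = 9.572 × 33.0342 = 316.2034.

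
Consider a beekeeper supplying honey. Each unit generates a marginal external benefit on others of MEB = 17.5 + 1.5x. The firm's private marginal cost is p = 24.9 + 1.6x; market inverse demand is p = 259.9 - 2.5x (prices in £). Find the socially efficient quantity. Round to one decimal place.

x* = 97.1

Social marginal cost = private MC − MEB = 7.4 + 0.1x.
Set SMC = demand: 7.4 + 0.1x = 259.9 - 2.5x → x* = 97.1154.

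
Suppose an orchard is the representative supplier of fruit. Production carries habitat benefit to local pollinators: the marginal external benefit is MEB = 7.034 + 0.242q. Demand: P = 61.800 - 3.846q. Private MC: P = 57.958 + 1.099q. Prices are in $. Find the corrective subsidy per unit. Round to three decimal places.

Social marginal cost = private MC − MEB = 50.924 + 0.857q.
Set SMC = demand: 50.924 + 0.857q = 61.800 - 3.846q → q* = 2.3126.
The Pigouvian subsidy equals MEB at q*: 7.034 + 0.242×2.3126 = 7.5936.

subsidy = $7.594 per unit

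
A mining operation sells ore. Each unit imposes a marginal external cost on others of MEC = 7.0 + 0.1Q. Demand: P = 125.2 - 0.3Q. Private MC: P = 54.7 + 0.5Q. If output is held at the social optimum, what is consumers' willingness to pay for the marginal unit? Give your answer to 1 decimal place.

P = 104.0

Social marginal cost = private MC + MEC = 61.7 + 0.6Q.
Set SMC = demand: 61.7 + 0.6Q = 125.2 - 0.3Q → Q* = 70.5556.
Consumer price on the demand curve at Q*: 125.2 − 0.3×70.5556 = 104.0333.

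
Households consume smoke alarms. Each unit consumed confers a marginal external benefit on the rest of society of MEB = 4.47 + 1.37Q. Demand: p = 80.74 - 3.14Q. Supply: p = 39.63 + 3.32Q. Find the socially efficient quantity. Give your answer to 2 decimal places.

Q* = 8.95

Social marginal benefit = demand + MEB = 85.21 - 1.77Q.
Set SMB = MC: 85.21 - 1.77Q = 39.63 + 3.32Q → Q* = 8.9548.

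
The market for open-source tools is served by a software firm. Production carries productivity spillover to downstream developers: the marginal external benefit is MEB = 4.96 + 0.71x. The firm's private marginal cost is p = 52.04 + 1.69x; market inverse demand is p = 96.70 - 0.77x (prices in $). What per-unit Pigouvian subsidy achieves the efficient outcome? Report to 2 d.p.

Social marginal cost = private MC − MEB = 47.08 + 0.98x.
Set SMC = demand: 47.08 + 0.98x = 96.70 - 0.77x → x* = 28.3543.
The Pigouvian subsidy equals MEB at x*: 4.96 + 0.71×28.3543 = 25.0916.

subsidy = $25.09 per unit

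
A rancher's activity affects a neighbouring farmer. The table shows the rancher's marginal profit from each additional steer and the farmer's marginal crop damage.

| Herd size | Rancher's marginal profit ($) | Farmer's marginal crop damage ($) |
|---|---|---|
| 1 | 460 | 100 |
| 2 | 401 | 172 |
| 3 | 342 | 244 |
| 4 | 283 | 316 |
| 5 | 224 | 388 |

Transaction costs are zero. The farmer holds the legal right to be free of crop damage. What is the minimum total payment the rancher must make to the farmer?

$516

Efficient level: marginal profit ≥ marginal crop damage through level 3, so k* = 3.
With the farmer holding the right, the rancher must at least compensate total damage at k*: 100 + 172 + 244 = 516.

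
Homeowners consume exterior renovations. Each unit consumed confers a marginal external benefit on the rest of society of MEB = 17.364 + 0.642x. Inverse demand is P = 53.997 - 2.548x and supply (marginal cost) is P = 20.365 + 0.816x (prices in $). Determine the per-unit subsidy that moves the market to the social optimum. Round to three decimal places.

subsidy = $29.392 per unit

Social marginal benefit = demand + MEB = 71.361 - 1.906x.
Set SMB = MC: 71.361 - 1.906x = 20.365 + 0.816x → x* = 18.7348.
The Pigouvian subsidy equals MEB at x*: 17.364 + 0.642×18.7348 = 29.3917.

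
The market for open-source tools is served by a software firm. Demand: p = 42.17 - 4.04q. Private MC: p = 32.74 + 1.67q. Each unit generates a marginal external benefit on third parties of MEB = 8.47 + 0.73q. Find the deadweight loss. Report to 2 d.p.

DWL = 9.40

Market equilibrium (private): 32.74 + 1.67q = 42.17 - 4.04q → q_m = 1.6515.
Social marginal cost = private MC − MEB = 24.27 + 0.94q.
Set SMC = demand: 24.27 + 0.94q = 42.17 - 4.04q → q* = 3.5944.
Height of the DWL triangle at q_m is demand(q_m) − SMC(q_m) = MEB(q_m) = 9.6756.
DWL = ½ × 1.9429 × 9.6756 = 9.3994.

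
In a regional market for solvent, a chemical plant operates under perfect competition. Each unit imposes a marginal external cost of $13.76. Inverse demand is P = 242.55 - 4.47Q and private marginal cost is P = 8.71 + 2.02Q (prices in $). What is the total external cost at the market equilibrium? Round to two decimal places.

Market equilibrium (private): 8.71 + 2.02Q = 242.55 - 4.47Q → Q_m = 36.0308.
Total external cost = MEC × Q_m = 13.76 × 36.0308 = 495.7838.

$495.78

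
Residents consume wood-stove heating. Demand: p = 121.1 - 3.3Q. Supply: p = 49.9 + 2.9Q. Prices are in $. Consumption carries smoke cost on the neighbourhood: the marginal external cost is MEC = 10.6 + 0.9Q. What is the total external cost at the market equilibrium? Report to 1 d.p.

Market equilibrium (private): 49.9 + 2.9Q = 121.1 - 3.3Q → Q_m = 11.4839.
Total external cost = ∫₀^{Q_m} (10.6 + 0.9Q) dQ = 10.6×11.4839 + ½×0.9×11.4839² = 181.0753.

$181.1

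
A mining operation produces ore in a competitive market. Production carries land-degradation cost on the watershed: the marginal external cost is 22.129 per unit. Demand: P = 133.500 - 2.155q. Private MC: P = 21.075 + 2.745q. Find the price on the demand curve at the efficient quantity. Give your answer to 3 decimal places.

Social marginal cost = private MC + MEC = 43.204 + 2.745q.
Set SMC = demand: 43.204 + 2.745q = 133.500 - 2.155q → q* = 18.4278.
Consumer price on the demand curve at q*: 133.500 − 2.155×18.4278 = 93.7881.

P = 93.788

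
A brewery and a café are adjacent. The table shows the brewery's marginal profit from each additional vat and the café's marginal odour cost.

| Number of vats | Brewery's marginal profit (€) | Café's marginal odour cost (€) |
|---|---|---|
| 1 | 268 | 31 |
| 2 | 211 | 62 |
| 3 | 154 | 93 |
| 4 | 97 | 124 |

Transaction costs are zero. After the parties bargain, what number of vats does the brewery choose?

3

Bargaining reaches the level where marginal profit last exceeds marginal odour cost.
That holds through level 3 (154 ≥ 93) but not at 4 (97 < 124).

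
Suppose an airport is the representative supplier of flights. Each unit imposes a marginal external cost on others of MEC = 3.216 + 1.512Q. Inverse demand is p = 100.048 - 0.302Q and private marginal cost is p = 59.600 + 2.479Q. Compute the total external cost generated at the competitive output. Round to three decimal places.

Market equilibrium (private): 59.600 + 2.479Q = 100.048 - 0.302Q → Q_m = 14.5444.
Total external cost = ∫₀^{Q_m} (3.216 + 1.512Q) dQ = 3.216×14.5444 + ½×1.512×14.5444² = 206.6987.

206.699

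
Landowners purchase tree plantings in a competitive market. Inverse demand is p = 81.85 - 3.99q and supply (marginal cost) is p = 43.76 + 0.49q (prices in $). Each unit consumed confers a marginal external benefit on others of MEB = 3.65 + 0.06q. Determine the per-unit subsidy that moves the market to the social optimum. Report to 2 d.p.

Social marginal benefit = demand + MEB = 85.50 - 3.93q.
Set SMB = MC: 85.50 - 3.93q = 43.76 + 0.49q → q* = 9.4434.
The Pigouvian subsidy equals MEB at q*: 3.65 + 0.06×9.4434 = 4.2166.

subsidy = $4.22 per unit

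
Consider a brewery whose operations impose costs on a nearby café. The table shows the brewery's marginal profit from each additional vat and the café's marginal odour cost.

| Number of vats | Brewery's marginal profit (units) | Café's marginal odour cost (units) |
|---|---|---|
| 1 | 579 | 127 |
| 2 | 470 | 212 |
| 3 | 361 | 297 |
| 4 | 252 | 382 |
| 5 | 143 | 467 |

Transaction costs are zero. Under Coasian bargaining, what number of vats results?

Bargaining reaches the level where marginal profit last exceeds marginal odour cost.
That holds through level 3 (361 ≥ 297) but not at 4 (252 < 382).

3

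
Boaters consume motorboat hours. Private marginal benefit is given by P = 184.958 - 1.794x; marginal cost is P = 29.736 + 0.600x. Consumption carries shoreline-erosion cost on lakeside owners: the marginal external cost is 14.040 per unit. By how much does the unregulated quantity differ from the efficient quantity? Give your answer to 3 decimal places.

5.865 units

Market equilibrium (private): 29.736 + 0.600x = 184.958 - 1.794x → x_m = 64.8379.
Social marginal benefit = demand − MEC = 170.918 - 1.794x.
Set SMB = MC: 170.918 - 1.794x = 29.736 + 0.600x → x* = 58.9733.
Gap = |64.8379 − 58.9733| = 5.8646.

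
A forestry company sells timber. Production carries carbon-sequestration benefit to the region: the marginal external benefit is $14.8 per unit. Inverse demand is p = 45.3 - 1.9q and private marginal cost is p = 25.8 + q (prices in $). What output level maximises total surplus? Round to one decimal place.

q* = 11.8

Social marginal cost = private MC − MEB = 11.0 + q.
Set SMC = demand: 11.0 + q = 45.3 - 1.9q → q* = 11.8276.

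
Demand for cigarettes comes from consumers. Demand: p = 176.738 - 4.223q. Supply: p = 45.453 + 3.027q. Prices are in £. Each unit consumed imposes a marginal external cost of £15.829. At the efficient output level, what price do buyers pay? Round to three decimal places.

Social marginal benefit = demand − MEC = 160.909 - 4.223q.
Set SMB = MC: 160.909 - 4.223q = 45.453 + 3.027q → q* = 15.9250.
Consumer price on the demand curve at q*: 176.738 − 4.223×15.9250 = 109.4867.

P = £109.487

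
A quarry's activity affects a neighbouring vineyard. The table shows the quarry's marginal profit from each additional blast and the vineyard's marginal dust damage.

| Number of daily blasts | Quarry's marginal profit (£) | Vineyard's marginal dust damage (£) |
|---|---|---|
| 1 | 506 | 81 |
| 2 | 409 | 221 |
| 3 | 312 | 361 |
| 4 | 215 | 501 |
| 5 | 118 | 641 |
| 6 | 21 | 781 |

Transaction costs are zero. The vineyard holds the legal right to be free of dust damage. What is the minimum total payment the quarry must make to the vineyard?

Efficient level: marginal profit ≥ marginal dust damage through level 2, so k* = 2.
With the vineyard holding the right, the quarry must at least compensate total damage at k*: 81 + 221 = 302.

£302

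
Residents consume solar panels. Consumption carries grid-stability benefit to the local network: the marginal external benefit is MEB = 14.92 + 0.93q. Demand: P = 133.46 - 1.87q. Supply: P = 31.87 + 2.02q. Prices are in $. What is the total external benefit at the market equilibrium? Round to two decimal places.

Market equilibrium (private): 31.87 + 2.02q = 133.46 - 1.87q → q_m = 26.1157.
Total external benefit = ∫₀^{q_m} (14.92 + 0.93q) dq = 14.92×26.1157 + ½×0.93×26.1157² = 706.7901.

$706.79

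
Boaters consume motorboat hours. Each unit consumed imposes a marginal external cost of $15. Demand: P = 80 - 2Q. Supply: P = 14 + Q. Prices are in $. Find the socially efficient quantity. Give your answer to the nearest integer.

Social marginal benefit = demand − MEC = 65 - 2Q.
Set SMB = MC: 65 - 2Q = 14 + Q → Q* = 17.0000.

Q* = 17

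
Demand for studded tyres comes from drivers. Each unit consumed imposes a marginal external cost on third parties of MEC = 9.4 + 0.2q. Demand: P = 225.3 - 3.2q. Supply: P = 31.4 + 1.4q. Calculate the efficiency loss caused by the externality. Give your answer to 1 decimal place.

DWL = 33.1

Market equilibrium (private): 31.4 + 1.4q = 225.3 - 3.2q → q_m = 42.1522.
Social marginal benefit = demand − MEC = 215.9 - 3.4q.
Set SMB = MC: 215.9 - 3.4q = 31.4 + 1.4q → q* = 38.4375.
Between q* and q_m the wedge MC − SMB runs linearly from 0 to MEC(q_m), so the loss is a triangle.
DWL = ½ × 3.7147 × 17.8304 = 33.1173.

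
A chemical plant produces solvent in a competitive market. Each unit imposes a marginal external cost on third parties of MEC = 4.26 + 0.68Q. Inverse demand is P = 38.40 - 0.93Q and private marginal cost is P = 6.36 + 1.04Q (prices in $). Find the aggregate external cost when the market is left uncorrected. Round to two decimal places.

$159.22

Market equilibrium (private): 6.36 + 1.04Q = 38.40 - 0.93Q → Q_m = 16.2640.
Total external cost = ∫₀^{Q_m} (4.26 + 0.68Q) dQ = 4.26×16.2640 + ½×0.68×16.2640² = 159.2207.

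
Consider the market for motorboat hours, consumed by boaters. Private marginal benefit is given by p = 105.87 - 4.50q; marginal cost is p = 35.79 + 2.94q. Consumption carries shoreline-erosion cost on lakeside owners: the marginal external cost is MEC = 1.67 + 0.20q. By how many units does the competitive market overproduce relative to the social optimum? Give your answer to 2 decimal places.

0.47 units

Market equilibrium (private): 35.79 + 2.94q = 105.87 - 4.50q → q_m = 9.4194.
Social marginal benefit = demand − MEC = 104.20 - 4.70q.
Set SMB = MC: 104.20 - 4.70q = 35.79 + 2.94q → q* = 8.9542.
Gap = |9.4194 − 8.9542| = 0.4652.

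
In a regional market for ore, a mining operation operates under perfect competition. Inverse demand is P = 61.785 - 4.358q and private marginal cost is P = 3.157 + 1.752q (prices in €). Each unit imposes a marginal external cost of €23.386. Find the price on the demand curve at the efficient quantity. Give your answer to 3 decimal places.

P = €36.648

Social marginal cost = private MC + MEC = 26.543 + 1.752q.
Set SMC = demand: 26.543 + 1.752q = 61.785 - 4.358q → q* = 5.7679.
Consumer price on the demand curve at q*: 61.785 − 4.358×5.7679 = 36.6485.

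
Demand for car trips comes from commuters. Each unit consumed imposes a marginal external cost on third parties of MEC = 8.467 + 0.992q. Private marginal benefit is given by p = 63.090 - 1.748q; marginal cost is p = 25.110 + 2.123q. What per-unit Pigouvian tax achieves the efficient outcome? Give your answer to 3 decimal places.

tax = 14.487 per unit

Social marginal benefit = demand − MEC = 54.623 - 2.740q.
Set SMB = MC: 54.623 - 2.740q = 25.110 + 2.123q → q* = 6.0689.
The Pigouvian tax equals MEC at q*: 8.467 + 0.992×6.0689 = 14.4873.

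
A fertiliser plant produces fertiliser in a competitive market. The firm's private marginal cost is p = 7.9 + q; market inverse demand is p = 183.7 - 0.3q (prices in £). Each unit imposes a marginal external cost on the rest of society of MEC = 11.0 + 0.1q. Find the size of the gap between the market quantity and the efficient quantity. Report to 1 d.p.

17.5 units

Market equilibrium (private): 7.9 + q = 183.7 - 0.3q → q_m = 135.2308.
Social marginal cost = private MC + MEC = 18.9 + 1.1q.
Set SMC = demand: 18.9 + 1.1q = 183.7 - 0.3q → q* = 117.7143.
Gap = |135.2308 − 117.7143| = 17.5165.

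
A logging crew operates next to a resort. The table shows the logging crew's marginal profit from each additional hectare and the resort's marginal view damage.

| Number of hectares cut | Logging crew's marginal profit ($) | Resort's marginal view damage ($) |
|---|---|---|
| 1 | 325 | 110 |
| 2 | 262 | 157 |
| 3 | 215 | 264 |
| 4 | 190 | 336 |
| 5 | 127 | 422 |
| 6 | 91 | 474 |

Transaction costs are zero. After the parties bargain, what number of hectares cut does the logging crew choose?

Bargaining reaches the level where marginal profit last exceeds marginal view damage.
That holds through level 2 (262 ≥ 157) but not at 3 (215 < 264).

2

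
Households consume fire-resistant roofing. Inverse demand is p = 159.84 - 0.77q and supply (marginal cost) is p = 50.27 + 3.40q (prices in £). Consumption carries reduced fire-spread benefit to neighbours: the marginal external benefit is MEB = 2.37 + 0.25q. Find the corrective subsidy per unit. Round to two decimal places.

subsidy = £9.51 per unit

Social marginal benefit = demand + MEB = 162.21 - 0.52q.
Set SMB = MC: 162.21 - 0.52q = 50.27 + 3.40q → q* = 28.5561.
The Pigouvian subsidy equals MEB at q*: 2.37 + 0.25×28.5561 = 9.5090.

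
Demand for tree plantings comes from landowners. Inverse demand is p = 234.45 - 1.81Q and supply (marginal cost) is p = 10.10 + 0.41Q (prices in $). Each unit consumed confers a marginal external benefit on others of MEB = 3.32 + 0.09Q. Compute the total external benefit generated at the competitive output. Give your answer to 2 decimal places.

Market equilibrium (private): 10.10 + 0.41Q = 234.45 - 1.81Q → Q_m = 101.0586.
Total external benefit = ∫₀^{Q_m} (3.32 + 0.09Q) dQ = 3.32×101.0586 + ½×0.09×101.0586² = 795.0924.

$795.09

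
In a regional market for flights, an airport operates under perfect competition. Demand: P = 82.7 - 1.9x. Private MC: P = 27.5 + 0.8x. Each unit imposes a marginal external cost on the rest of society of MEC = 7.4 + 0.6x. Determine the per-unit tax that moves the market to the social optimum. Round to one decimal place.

tax = 16.1 per unit

Social marginal cost = private MC + MEC = 34.9 + 1.4x.
Set SMC = demand: 34.9 + 1.4x = 82.7 - 1.9x → x* = 14.4848.
The Pigouvian tax equals MEC at x*: 7.4 + 0.6×14.4848 = 16.0909.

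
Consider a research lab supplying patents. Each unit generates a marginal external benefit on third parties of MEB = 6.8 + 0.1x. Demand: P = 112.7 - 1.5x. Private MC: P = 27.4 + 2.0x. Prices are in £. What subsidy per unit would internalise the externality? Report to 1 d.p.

Social marginal cost = private MC − MEB = 20.6 + 1.9x.
Set SMC = demand: 20.6 + 1.9x = 112.7 - 1.5x → x* = 27.0882.
The Pigouvian subsidy equals MEB at x*: 6.8 + 0.1×27.0882 = 9.5088.

subsidy = £9.5 per unit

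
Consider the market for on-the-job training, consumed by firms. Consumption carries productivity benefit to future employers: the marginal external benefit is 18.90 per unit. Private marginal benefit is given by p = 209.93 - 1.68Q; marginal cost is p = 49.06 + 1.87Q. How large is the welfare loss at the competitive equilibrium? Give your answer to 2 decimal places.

Market equilibrium (private): 49.06 + 1.87Q = 209.93 - 1.68Q → Q_m = 45.3155.
Social marginal benefit = demand + MEB = 228.83 - 1.68Q.
Set SMB = MC: 228.83 - 1.68Q = 49.06 + 1.87Q → Q* = 50.6394.
The loss is the area between SMB and MC from Q* to Q_m; with linear curves that's a triangle of height MEB(Q_m).
DWL = ½ × 5.3239 × 18.9000 = 50.3109.

DWL = 50.31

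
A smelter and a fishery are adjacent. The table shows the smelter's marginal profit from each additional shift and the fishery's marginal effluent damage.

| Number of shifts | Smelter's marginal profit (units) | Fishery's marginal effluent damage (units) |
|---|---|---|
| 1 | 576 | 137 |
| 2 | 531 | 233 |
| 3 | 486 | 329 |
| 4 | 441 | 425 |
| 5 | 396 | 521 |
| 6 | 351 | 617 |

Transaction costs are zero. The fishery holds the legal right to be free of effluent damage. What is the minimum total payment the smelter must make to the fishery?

Efficient level: marginal profit ≥ marginal effluent damage through level 4, so k* = 4.
With the fishery holding the right, the smelter must at least compensate total damage at k*: 137 + 233 + 329 + 425 = 1124.

1124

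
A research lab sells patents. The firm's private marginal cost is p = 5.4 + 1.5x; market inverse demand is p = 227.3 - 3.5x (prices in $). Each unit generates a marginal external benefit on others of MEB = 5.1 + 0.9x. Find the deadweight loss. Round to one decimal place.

DWL = $247.4

Market equilibrium (private): 5.4 + 1.5x = 227.3 - 3.5x → x_m = 44.3800.
Social marginal cost = private MC − MEB = 0.3 + 0.6x.
Set SMC = demand: 0.3 + 0.6x = 227.3 - 3.5x → x* = 55.3659.
The welfare-loss triangle has base |x_m − x*| and height MEB(x_m) (the vertical gap between SMC and demand is zero at x* and MEB at x_m).
DWL = ½ × 10.9859 × 45.0420 = 247.4135.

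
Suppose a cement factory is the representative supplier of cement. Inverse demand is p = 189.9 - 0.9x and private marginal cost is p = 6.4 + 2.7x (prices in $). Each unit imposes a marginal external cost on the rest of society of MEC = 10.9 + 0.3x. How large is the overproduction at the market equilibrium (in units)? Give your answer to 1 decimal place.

Market equilibrium (private): 6.4 + 2.7x = 189.9 - 0.9x → x_m = 50.9722.
Social marginal cost = private MC + MEC = 17.3 + 3.0x.
Set SMC = demand: 17.3 + 3.0x = 189.9 - 0.9x → x* = 44.2564.
Gap = |50.9722 − 44.2564| = 6.7158.

6.7 units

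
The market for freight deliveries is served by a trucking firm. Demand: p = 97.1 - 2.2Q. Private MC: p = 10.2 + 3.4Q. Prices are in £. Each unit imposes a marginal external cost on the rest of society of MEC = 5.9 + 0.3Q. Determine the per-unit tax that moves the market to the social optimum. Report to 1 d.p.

Social marginal cost = private MC + MEC = 16.1 + 3.7Q.
Set SMC = demand: 16.1 + 3.7Q = 97.1 - 2.2Q → Q* = 13.7288.
The Pigouvian tax equals MEC at Q*: 5.9 + 0.3×13.7288 = 10.0186.

tax = £10.0 per unit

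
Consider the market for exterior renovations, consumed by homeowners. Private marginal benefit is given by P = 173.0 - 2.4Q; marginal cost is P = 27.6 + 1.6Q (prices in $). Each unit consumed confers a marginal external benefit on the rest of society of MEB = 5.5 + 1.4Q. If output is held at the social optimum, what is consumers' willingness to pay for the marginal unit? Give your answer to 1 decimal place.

Social marginal benefit = demand + MEB = 178.5 - Q.
Set SMB = MC: 178.5 - Q = 27.6 + 1.6Q → Q* = 58.0385.
Consumer price on the demand curve at Q*: 173.0 − 2.4×58.0385 = 33.7076.

P = $33.7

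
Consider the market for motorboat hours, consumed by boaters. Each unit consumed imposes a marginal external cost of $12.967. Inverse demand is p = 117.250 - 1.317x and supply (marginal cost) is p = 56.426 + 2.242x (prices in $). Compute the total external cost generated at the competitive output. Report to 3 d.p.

Market equilibrium (private): 56.426 + 2.242x = 117.250 - 1.317x → x_m = 17.0902.
Total external cost = MEC × x_m = 12.967 × 17.0902 = 221.6086.

$221.609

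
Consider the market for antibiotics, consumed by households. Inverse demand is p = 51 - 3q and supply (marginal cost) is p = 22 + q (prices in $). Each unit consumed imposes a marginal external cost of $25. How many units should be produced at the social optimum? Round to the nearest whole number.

q* = 1

Social marginal benefit = demand − MEC = 26 - 3q.
Set SMB = MC: 26 - 3q = 22 + q → q* = 1.0000.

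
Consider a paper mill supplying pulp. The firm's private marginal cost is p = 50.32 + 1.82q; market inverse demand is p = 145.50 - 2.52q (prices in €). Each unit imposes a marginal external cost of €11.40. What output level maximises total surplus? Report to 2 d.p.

q* = 19.30

Social marginal cost = private MC + MEC = 61.72 + 1.82q.
Set SMC = demand: 61.72 + 1.82q = 145.50 - 2.52q → q* = 19.3041.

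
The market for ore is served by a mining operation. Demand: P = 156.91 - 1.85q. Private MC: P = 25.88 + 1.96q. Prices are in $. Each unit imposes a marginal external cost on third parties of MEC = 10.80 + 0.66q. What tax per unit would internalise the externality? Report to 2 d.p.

tax = $28.55 per unit

Social marginal cost = private MC + MEC = 36.68 + 2.62q.
Set SMC = demand: 36.68 + 2.62q = 156.91 - 1.85q → q* = 26.8971.
The Pigouvian tax equals MEC at q*: 10.80 + 0.66×26.8971 = 28.5521.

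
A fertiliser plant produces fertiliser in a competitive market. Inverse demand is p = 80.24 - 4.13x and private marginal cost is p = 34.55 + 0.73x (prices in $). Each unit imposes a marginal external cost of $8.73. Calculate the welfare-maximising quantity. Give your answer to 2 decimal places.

Social marginal cost = private MC + MEC = 43.28 + 0.73x.
Set SMC = demand: 43.28 + 0.73x = 80.24 - 4.13x → x* = 7.6049.

x* = 7.60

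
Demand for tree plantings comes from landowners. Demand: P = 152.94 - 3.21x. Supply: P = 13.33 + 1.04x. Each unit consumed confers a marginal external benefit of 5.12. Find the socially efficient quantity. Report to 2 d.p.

x* = 34.05

Social marginal benefit = demand + MEB = 158.06 - 3.21x.
Set SMB = MC: 158.06 - 3.21x = 13.33 + 1.04x → x* = 34.0541.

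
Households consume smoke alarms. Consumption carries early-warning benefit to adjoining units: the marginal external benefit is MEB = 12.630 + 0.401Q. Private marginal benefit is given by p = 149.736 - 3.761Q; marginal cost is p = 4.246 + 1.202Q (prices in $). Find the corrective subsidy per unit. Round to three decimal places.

Social marginal benefit = demand + MEB = 162.366 - 3.360Q.
Set SMB = MC: 162.366 - 3.360Q = 4.246 + 1.202Q → Q* = 34.6602.
The Pigouvian subsidy equals MEB at Q*: 12.630 + 0.401×34.6602 = 26.5287.

subsidy = $26.529 per unit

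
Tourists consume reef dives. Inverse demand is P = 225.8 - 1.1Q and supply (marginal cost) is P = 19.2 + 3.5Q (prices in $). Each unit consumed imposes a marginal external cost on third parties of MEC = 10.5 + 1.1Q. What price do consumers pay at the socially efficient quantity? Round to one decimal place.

P = $188.0

Social marginal benefit = demand − MEC = 215.3 - 2.2Q.
Set SMB = MC: 215.3 - 2.2Q = 19.2 + 3.5Q → Q* = 34.4035.
Consumer price on the demand curve at Q*: 225.8 − 1.1×34.4035 = 187.9562.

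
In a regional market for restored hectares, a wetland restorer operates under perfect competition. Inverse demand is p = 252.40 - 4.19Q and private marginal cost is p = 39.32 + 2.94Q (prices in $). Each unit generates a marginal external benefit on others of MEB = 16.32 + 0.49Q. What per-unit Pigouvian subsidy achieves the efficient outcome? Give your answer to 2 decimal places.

Social marginal cost = private MC − MEB = 23.00 + 2.45Q.
Set SMC = demand: 23.00 + 2.45Q = 252.40 - 4.19Q → Q* = 34.5482.
The Pigouvian subsidy equals MEB at Q*: 16.32 + 0.49×34.5482 = 33.2486.

subsidy = $33.25 per unit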